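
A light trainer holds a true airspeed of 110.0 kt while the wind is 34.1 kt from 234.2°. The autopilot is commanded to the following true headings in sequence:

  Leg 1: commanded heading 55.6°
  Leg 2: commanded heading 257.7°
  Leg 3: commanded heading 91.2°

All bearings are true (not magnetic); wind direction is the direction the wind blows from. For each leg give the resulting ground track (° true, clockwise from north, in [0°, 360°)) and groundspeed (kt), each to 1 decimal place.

Leg 1: track=55.3°, groundspeed=144.1 kt
Leg 2: track=267.5°, groundspeed=79.9 kt
Leg 3: track=82.7°, groundspeed=138.8 kt

Leg 1: heading 55.6°; drift -0.3° → track 55.3°, groundspeed 144.1 kt
Leg 2: heading 257.7°; drift +9.8° → track 267.5°, groundspeed 79.9 kt
Leg 3: heading 91.2°; drift -8.5° → track 82.7°, groundspeed 138.8 kt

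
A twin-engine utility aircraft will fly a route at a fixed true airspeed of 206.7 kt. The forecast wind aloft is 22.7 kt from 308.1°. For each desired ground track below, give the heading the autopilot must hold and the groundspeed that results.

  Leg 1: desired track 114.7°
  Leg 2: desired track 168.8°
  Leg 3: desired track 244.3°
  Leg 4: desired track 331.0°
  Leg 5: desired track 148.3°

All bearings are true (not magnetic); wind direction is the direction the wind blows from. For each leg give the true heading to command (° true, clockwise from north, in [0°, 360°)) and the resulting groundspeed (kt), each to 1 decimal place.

Leg 1: heading=113.2°, groundspeed=228.7 kt
Leg 2: heading=172.9°, groundspeed=223.4 kt
Leg 3: heading=250.0°, groundspeed=195.7 kt
Leg 4: heading=328.6°, groundspeed=185.6 kt
Leg 5: heading=150.5°, groundspeed=227.9 kt

Leg 1: desired track 114.7°; wind correction -1.5° → command heading 113.2°, groundspeed 228.7 kt
Leg 2: desired track 168.8°; wind correction +4.1° → command heading 172.9°, groundspeed 223.4 kt
Leg 3: desired track 244.3°; wind correction +5.7° → command heading 250.0°, groundspeed 195.7 kt
Leg 4: desired track 331.0°; wind correction -2.4° → command heading 328.6°, groundspeed 185.6 kt
Leg 5: desired track 148.3°; wind correction +2.2° → command heading 150.5°, groundspeed 227.9 kt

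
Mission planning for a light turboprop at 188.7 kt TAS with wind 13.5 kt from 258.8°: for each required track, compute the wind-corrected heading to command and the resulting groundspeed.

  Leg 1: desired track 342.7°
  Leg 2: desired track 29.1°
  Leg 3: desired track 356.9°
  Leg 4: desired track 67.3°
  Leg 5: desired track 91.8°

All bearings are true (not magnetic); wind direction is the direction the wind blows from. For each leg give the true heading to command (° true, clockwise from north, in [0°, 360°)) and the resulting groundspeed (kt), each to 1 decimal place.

Leg 1: desired track 342.7°; wind correction -4.1° → command heading 338.6°, groundspeed 186.8 kt
Leg 2: desired track 29.1°; wind correction -3.1° → command heading 26.0°, groundspeed 197.2 kt
Leg 3: desired track 356.9°; wind correction -4.1° → command heading 352.8°, groundspeed 190.1 kt
Leg 4: desired track 67.3°; wind correction -0.8° → command heading 66.5°, groundspeed 201.9 kt
Leg 5: desired track 91.8°; wind correction +0.9° → command heading 92.7°, groundspeed 201.8 kt

Leg 1: heading=338.6°, groundspeed=186.8 kt
Leg 2: heading=26.0°, groundspeed=197.2 kt
Leg 3: heading=352.8°, groundspeed=190.1 kt
Leg 4: heading=66.5°, groundspeed=201.9 kt
Leg 5: heading=92.7°, groundspeed=201.8 kt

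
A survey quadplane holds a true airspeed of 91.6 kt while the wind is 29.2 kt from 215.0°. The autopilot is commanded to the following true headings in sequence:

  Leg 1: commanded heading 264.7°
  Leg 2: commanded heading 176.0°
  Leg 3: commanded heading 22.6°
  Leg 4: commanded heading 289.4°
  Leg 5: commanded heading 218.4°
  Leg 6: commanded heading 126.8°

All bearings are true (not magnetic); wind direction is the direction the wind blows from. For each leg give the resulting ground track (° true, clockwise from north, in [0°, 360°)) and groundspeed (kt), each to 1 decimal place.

Leg 1: track=281.7°, groundspeed=76.0 kt
Leg 2: track=161.1°, groundspeed=71.3 kt
Leg 3: track=25.6°, groundspeed=120.3 kt
Leg 4: track=308.0°, groundspeed=88.3 kt
Leg 5: track=220.0°, groundspeed=62.5 kt
Leg 6: track=109.0°, groundspeed=95.3 kt

Leg 1: heading 264.7°; drift +17.0° → track 281.7°, groundspeed 76.0 kt
Leg 2: heading 176.0°; drift -14.9° → track 161.1°, groundspeed 71.3 kt
Leg 3: heading 22.6°; drift +3.0° → track 25.6°, groundspeed 120.3 kt
Leg 4: heading 289.4°; drift +18.6° → track 308.0°, groundspeed 88.3 kt
Leg 5: heading 218.4°; drift +1.6° → track 220.0°, groundspeed 62.5 kt
Leg 6: heading 126.8°; drift -17.8° → track 109.0°, groundspeed 95.3 kt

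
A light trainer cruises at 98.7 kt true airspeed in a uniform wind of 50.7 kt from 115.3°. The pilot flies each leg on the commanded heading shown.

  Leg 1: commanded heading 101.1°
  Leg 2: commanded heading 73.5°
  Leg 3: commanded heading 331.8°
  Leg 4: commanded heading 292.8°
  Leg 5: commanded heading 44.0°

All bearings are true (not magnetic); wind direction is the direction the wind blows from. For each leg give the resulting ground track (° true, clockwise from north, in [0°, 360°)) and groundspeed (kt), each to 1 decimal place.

Leg 1: heading 101.1°; drift -14.1° → track 87.0°, groundspeed 51.1 kt
Leg 2: heading 73.5°; drift -29.0° → track 44.5°, groundspeed 69.7 kt
Leg 3: heading 331.8°; drift -12.2° → track 319.6°, groundspeed 142.7 kt
Leg 4: heading 292.8°; drift +0.8° → track 293.6°, groundspeed 149.4 kt
Leg 5: heading 44.0°; drift -30.2° → track 13.8°, groundspeed 95.4 kt

Leg 1: track=87.0°, groundspeed=51.1 kt
Leg 2: track=44.5°, groundspeed=69.7 kt
Leg 3: track=319.6°, groundspeed=142.7 kt
Leg 4: track=293.6°, groundspeed=149.4 kt
Leg 5: track=13.8°, groundspeed=95.4 kt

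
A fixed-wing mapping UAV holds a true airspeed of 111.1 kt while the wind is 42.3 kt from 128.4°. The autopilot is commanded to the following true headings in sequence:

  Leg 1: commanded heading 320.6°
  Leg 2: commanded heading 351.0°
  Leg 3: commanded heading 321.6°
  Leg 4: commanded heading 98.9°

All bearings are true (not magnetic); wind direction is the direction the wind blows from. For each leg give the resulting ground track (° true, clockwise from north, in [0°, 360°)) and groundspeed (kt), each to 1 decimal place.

Leg 1: heading 320.6°; drift -3.4° → track 317.2°, groundspeed 152.7 kt
Leg 2: heading 351.0°; drift -11.4° → track 339.6°, groundspeed 145.1 kt
Leg 3: heading 321.6°; drift -3.6° → track 318.0°, groundspeed 152.6 kt
Leg 4: heading 98.9°; drift -15.7° → track 83.2°, groundspeed 77.1 kt

Leg 1: track=317.2°, groundspeed=152.7 kt
Leg 2: track=339.6°, groundspeed=145.1 kt
Leg 3: track=318.0°, groundspeed=152.6 kt
Leg 4: track=83.2°, groundspeed=77.1 kt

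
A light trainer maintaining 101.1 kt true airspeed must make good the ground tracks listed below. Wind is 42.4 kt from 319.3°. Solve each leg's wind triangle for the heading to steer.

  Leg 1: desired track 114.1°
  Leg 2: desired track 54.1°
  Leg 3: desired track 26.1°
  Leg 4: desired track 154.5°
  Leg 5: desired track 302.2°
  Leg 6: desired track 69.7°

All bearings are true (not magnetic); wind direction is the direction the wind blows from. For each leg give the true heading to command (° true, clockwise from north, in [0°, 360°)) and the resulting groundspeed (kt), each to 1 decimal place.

Leg 1: heading=103.8°, groundspeed=137.8 kt
Leg 2: heading=29.4°, groundspeed=95.4 kt
Leg 3: heading=3.4°, groundspeed=76.6 kt
Leg 4: heading=160.8°, groundspeed=141.4 kt
Leg 5: heading=309.3°, groundspeed=59.8 kt
Leg 6: heading=46.6°, groundspeed=107.7 kt

Leg 1: desired track 114.1°; wind correction -10.3° → command heading 103.8°, groundspeed 137.8 kt
Leg 2: desired track 54.1°; wind correction -24.7° → command heading 29.4°, groundspeed 95.4 kt
Leg 3: desired track 26.1°; wind correction -22.7° → command heading 3.4°, groundspeed 76.6 kt
Leg 4: desired track 154.5°; wind correction +6.3° → command heading 160.8°, groundspeed 141.4 kt
Leg 5: desired track 302.2°; wind correction +7.1° → command heading 309.3°, groundspeed 59.8 kt
Leg 6: desired track 69.7°; wind correction -23.1° → command heading 46.6°, groundspeed 107.7 kt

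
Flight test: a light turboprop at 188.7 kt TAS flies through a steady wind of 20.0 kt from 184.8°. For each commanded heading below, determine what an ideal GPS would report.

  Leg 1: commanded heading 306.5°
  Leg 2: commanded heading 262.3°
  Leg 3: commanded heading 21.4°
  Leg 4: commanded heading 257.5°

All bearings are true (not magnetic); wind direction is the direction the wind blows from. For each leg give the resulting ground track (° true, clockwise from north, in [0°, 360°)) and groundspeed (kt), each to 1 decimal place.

Leg 1: track=311.4°, groundspeed=199.9 kt
Leg 2: track=268.3°, groundspeed=185.4 kt
Leg 3: track=19.8°, groundspeed=207.9 kt
Leg 4: track=263.5°, groundspeed=183.7 kt

Leg 1: heading 306.5°; drift +4.9° → track 311.4°, groundspeed 199.9 kt
Leg 2: heading 262.3°; drift +6.0° → track 268.3°, groundspeed 185.4 kt
Leg 3: heading 21.4°; drift -1.6° → track 19.8°, groundspeed 207.9 kt
Leg 4: heading 257.5°; drift +6.0° → track 263.5°, groundspeed 183.7 kt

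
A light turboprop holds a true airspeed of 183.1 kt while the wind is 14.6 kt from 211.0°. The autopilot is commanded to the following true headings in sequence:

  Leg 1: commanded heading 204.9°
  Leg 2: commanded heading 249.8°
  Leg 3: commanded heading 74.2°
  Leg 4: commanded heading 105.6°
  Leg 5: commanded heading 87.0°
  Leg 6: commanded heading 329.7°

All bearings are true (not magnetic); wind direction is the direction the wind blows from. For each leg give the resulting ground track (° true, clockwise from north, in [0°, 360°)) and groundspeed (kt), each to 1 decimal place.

Leg 1: heading 204.9°; drift -0.5° → track 204.4°, groundspeed 168.6 kt
Leg 2: heading 249.8°; drift +3.0° → track 252.8°, groundspeed 172.0 kt
Leg 3: heading 74.2°; drift -3.0° → track 71.2°, groundspeed 194.0 kt
Leg 4: heading 105.6°; drift -4.3° → track 101.3°, groundspeed 187.5 kt
Leg 5: heading 87.0°; drift -3.6° → track 83.4°, groundspeed 191.6 kt
Leg 6: heading 329.7°; drift +3.9° → track 333.6°, groundspeed 190.5 kt

Leg 1: track=204.4°, groundspeed=168.6 kt
Leg 2: track=252.8°, groundspeed=172.0 kt
Leg 3: track=71.2°, groundspeed=194.0 kt
Leg 4: track=101.3°, groundspeed=187.5 kt
Leg 5: track=83.4°, groundspeed=191.6 kt
Leg 6: track=333.6°, groundspeed=190.5 kt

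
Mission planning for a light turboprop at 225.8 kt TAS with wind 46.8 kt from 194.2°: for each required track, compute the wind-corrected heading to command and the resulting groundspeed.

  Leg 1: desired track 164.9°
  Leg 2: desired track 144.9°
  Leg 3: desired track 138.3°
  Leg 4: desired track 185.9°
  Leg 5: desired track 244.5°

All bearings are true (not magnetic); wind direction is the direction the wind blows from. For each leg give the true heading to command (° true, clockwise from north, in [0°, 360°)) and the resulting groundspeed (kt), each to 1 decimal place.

Leg 1: heading=170.7°, groundspeed=183.8 kt
Leg 2: heading=153.9°, groundspeed=192.5 kt
Leg 3: heading=148.2°, groundspeed=196.2 kt
Leg 4: heading=187.6°, groundspeed=179.4 kt
Leg 5: heading=235.3°, groundspeed=193.0 kt

Leg 1: desired track 164.9°; wind correction +5.8° → command heading 170.7°, groundspeed 183.8 kt
Leg 2: desired track 144.9°; wind correction +9.0° → command heading 153.9°, groundspeed 192.5 kt
Leg 3: desired track 138.3°; wind correction +9.9° → command heading 148.2°, groundspeed 196.2 kt
Leg 4: desired track 185.9°; wind correction +1.7° → command heading 187.6°, groundspeed 179.4 kt
Leg 5: desired track 244.5°; wind correction -9.2° → command heading 235.3°, groundspeed 193.0 kt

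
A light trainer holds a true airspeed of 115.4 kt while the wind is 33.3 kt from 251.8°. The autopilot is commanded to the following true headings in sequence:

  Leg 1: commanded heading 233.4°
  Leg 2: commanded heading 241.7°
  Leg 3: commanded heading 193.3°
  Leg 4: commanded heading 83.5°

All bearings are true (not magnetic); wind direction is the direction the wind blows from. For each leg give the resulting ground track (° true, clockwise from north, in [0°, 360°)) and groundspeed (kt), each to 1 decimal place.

Leg 1: track=226.3°, groundspeed=84.5 kt
Leg 2: track=237.7°, groundspeed=82.8 kt
Leg 3: track=177.1°, groundspeed=102.0 kt
Leg 4: track=80.9°, groundspeed=148.2 kt

Leg 1: heading 233.4°; drift -7.1° → track 226.3°, groundspeed 84.5 kt
Leg 2: heading 241.7°; drift -4.0° → track 237.7°, groundspeed 82.8 kt
Leg 3: heading 193.3°; drift -16.2° → track 177.1°, groundspeed 102.0 kt
Leg 4: heading 83.5°; drift -2.6° → track 80.9°, groundspeed 148.2 kt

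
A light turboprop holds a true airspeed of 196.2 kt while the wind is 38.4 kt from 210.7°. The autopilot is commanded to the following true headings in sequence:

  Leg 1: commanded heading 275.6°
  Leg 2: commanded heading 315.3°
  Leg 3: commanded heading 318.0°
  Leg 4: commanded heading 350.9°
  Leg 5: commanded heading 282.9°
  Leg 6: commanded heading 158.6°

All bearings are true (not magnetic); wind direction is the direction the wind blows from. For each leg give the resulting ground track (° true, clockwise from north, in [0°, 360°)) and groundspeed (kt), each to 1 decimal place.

Leg 1: heading 275.6°; drift +10.9° → track 286.5°, groundspeed 183.2 kt
Leg 2: heading 315.3°; drift +10.2° → track 325.5°, groundspeed 209.2 kt
Leg 3: heading 318.0°; drift +10.0° → track 328.0°, groundspeed 210.8 kt
Leg 4: heading 350.9°; drift +6.2° → track 357.1°, groundspeed 227.0 kt
Leg 5: heading 282.9°; drift +11.2° → track 294.1°, groundspeed 188.0 kt
Leg 6: heading 158.6°; drift -10.0° → track 148.6°, groundspeed 175.3 kt

Leg 1: track=286.5°, groundspeed=183.2 kt
Leg 2: track=325.5°, groundspeed=209.2 kt
Leg 3: track=328.0°, groundspeed=210.8 kt
Leg 4: track=357.1°, groundspeed=227.0 kt
Leg 5: track=294.1°, groundspeed=188.0 kt
Leg 6: track=148.6°, groundspeed=175.3 kt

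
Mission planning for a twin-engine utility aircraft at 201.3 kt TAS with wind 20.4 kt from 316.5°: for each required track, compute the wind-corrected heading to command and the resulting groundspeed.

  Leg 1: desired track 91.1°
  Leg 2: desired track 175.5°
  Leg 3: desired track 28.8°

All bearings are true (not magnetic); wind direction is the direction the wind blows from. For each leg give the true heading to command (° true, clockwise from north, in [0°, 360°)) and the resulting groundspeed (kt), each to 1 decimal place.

Leg 1: heading=87.0°, groundspeed=215.1 kt
Leg 2: heading=179.2°, groundspeed=216.7 kt
Leg 3: heading=23.3°, groundspeed=194.2 kt

Leg 1: desired track 91.1°; wind correction -4.1° → command heading 87.0°, groundspeed 215.1 kt
Leg 2: desired track 175.5°; wind correction +3.7° → command heading 179.2°, groundspeed 216.7 kt
Leg 3: desired track 28.8°; wind correction -5.5° → command heading 23.3°, groundspeed 194.2 kt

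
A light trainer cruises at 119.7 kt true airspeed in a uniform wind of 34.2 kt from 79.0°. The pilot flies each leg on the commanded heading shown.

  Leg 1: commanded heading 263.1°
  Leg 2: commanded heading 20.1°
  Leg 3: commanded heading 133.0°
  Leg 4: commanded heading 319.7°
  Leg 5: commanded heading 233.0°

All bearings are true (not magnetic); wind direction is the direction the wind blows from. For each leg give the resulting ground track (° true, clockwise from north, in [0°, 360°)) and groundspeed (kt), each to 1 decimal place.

Leg 1: heading 263.1°; drift -0.9° → track 262.2°, groundspeed 153.8 kt
Leg 2: heading 20.1°; drift -16.0° → track 4.1°, groundspeed 106.2 kt
Leg 3: heading 133.0°; drift +15.5° → track 148.5°, groundspeed 103.4 kt
Leg 4: heading 319.7°; drift -12.3° → track 307.4°, groundspeed 139.7 kt
Leg 5: heading 233.0°; drift +5.7° → track 238.7°, groundspeed 151.2 kt

Leg 1: track=262.2°, groundspeed=153.8 kt
Leg 2: track=4.1°, groundspeed=106.2 kt
Leg 3: track=148.5°, groundspeed=103.4 kt
Leg 4: track=307.4°, groundspeed=139.7 kt
Leg 5: track=238.7°, groundspeed=151.2 kt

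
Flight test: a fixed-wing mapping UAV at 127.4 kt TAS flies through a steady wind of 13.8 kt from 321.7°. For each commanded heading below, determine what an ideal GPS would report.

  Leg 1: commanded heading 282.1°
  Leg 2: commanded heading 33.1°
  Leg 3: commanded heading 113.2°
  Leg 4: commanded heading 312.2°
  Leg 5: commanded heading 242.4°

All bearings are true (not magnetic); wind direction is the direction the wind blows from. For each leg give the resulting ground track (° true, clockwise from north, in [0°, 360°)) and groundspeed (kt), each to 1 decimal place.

Leg 1: track=277.8°, groundspeed=117.1 kt
Leg 2: track=39.2°, groundspeed=123.7 kt
Leg 3: track=115.9°, groundspeed=139.7 kt
Leg 4: track=311.1°, groundspeed=113.8 kt
Leg 5: track=236.2°, groundspeed=125.6 kt

Leg 1: heading 282.1°; drift -4.3° → track 277.8°, groundspeed 117.1 kt
Leg 2: heading 33.1°; drift +6.1° → track 39.2°, groundspeed 123.7 kt
Leg 3: heading 113.2°; drift +2.7° → track 115.9°, groundspeed 139.7 kt
Leg 4: heading 312.2°; drift -1.1° → track 311.1°, groundspeed 113.8 kt
Leg 5: heading 242.4°; drift -6.2° → track 236.2°, groundspeed 125.6 kt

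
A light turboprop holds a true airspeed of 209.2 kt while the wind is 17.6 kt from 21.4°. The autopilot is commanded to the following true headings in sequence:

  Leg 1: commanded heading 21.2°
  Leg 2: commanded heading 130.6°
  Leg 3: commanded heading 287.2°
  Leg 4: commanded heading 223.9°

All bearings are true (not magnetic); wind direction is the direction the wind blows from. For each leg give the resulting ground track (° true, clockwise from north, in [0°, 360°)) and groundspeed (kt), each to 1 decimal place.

Leg 1: heading 21.2°; drift +0.0° → track 21.2°, groundspeed 191.6 kt
Leg 2: heading 130.6°; drift +4.4° → track 135.0°, groundspeed 215.6 kt
Leg 3: heading 287.2°; drift -4.8° → track 282.4°, groundspeed 211.2 kt
Leg 4: heading 223.9°; drift -1.7° → track 222.2°, groundspeed 225.6 kt

Leg 1: track=21.2°, groundspeed=191.6 kt
Leg 2: track=135.0°, groundspeed=215.6 kt
Leg 3: track=282.4°, groundspeed=211.2 kt
Leg 4: track=222.2°, groundspeed=225.6 kt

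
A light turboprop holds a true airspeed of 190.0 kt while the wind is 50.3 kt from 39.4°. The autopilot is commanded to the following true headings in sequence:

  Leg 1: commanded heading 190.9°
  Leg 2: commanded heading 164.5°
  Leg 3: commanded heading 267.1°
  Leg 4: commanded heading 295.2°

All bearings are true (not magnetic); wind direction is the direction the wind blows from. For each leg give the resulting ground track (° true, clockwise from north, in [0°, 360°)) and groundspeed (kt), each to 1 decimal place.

Leg 1: track=196.8°, groundspeed=235.4 kt
Leg 2: track=175.1°, groundspeed=222.8 kt
Leg 3: track=257.7°, groundspeed=226.9 kt
Leg 4: track=281.7°, groundspeed=208.1 kt

Leg 1: heading 190.9°; drift +5.9° → track 196.8°, groundspeed 235.4 kt
Leg 2: heading 164.5°; drift +10.6° → track 175.1°, groundspeed 222.8 kt
Leg 3: heading 267.1°; drift -9.4° → track 257.7°, groundspeed 226.9 kt
Leg 4: heading 295.2°; drift -13.5° → track 281.7°, groundspeed 208.1 kt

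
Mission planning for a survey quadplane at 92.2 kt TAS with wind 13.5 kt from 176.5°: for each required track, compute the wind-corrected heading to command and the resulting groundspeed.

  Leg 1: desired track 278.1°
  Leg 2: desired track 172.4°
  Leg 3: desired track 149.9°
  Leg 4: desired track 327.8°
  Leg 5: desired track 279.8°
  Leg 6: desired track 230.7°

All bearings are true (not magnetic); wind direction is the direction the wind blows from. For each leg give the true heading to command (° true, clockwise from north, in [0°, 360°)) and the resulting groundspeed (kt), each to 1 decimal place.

Leg 1: desired track 278.1°; wind correction -8.2° → command heading 269.9°, groundspeed 94.0 kt
Leg 2: desired track 172.4°; wind correction +0.6° → command heading 173.0°, groundspeed 78.7 kt
Leg 3: desired track 149.9°; wind correction +3.8° → command heading 153.7°, groundspeed 79.9 kt
Leg 4: desired track 327.8°; wind correction -4.0° → command heading 323.8°, groundspeed 103.8 kt
Leg 5: desired track 279.8°; wind correction -8.2° → command heading 271.6°, groundspeed 94.4 kt
Leg 6: desired track 230.7°; wind correction -6.8° → command heading 223.9°, groundspeed 83.7 kt

Leg 1: heading=269.9°, groundspeed=94.0 kt
Leg 2: heading=173.0°, groundspeed=78.7 kt
Leg 3: heading=153.7°, groundspeed=79.9 kt
Leg 4: heading=323.8°, groundspeed=103.8 kt
Leg 5: heading=271.6°, groundspeed=94.4 kt
Leg 6: heading=223.9°, groundspeed=83.7 kt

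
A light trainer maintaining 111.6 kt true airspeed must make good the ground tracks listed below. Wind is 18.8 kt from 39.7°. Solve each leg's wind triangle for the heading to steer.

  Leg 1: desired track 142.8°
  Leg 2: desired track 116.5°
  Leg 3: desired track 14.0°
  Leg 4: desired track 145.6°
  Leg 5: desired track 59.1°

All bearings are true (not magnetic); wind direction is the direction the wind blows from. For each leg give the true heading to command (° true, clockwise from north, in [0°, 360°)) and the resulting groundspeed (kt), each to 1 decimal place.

Leg 1: desired track 142.8°; wind correction -9.4° → command heading 133.4°, groundspeed 114.3 kt
Leg 2: desired track 116.5°; wind correction -9.4° → command heading 107.1°, groundspeed 105.8 kt
Leg 3: desired track 14.0°; wind correction +4.2° → command heading 18.2°, groundspeed 94.4 kt
Leg 4: desired track 145.6°; wind correction -9.3° → command heading 136.3°, groundspeed 115.3 kt
Leg 5: desired track 59.1°; wind correction -3.2° → command heading 55.9°, groundspeed 93.7 kt

Leg 1: heading=133.4°, groundspeed=114.3 kt
Leg 2: heading=107.1°, groundspeed=105.8 kt
Leg 3: heading=18.2°, groundspeed=94.4 kt
Leg 4: heading=136.3°, groundspeed=115.3 kt
Leg 5: heading=55.9°, groundspeed=93.7 kt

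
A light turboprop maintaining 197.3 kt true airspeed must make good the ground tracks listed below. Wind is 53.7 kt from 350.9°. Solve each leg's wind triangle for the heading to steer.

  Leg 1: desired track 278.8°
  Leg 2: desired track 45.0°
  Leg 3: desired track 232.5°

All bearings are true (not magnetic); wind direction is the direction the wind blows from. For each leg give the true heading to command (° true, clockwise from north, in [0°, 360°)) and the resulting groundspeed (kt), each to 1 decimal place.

Leg 1: heading=293.8°, groundspeed=174.1 kt
Leg 2: heading=32.3°, groundspeed=161.0 kt
Leg 3: heading=246.4°, groundspeed=217.1 kt

Leg 1: desired track 278.8°; wind correction +15.0° → command heading 293.8°, groundspeed 174.1 kt
Leg 2: desired track 45.0°; wind correction -12.7° → command heading 32.3°, groundspeed 161.0 kt
Leg 3: desired track 232.5°; wind correction +13.9° → command heading 246.4°, groundspeed 217.1 kt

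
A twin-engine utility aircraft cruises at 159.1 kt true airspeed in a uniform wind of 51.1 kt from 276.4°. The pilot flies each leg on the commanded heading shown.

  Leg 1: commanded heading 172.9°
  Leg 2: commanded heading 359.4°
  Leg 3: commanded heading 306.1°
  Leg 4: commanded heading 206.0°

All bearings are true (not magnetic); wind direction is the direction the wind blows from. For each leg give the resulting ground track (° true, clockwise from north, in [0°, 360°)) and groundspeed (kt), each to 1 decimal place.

Leg 1: heading 172.9°; drift -16.2° → track 156.7°, groundspeed 178.1 kt
Leg 2: heading 359.4°; drift +18.4° → track 17.8°, groundspeed 161.1 kt
Leg 3: heading 306.1°; drift +12.4° → track 318.5°, groundspeed 117.5 kt
Leg 4: heading 206.0°; drift -18.7° → track 187.3°, groundspeed 149.9 kt

Leg 1: track=156.7°, groundspeed=178.1 kt
Leg 2: track=17.8°, groundspeed=161.1 kt
Leg 3: track=318.5°, groundspeed=117.5 kt
Leg 4: track=187.3°, groundspeed=149.9 kt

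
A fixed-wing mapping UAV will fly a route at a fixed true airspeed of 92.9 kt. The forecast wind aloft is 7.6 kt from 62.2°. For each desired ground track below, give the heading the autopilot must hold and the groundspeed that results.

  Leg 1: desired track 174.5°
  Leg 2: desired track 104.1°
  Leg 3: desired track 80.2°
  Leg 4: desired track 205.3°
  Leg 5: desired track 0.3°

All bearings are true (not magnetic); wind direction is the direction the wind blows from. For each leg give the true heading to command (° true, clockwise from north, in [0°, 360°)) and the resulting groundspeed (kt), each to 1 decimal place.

Leg 1: heading=170.2°, groundspeed=95.5 kt
Leg 2: heading=101.0°, groundspeed=87.1 kt
Leg 3: heading=78.8°, groundspeed=85.6 kt
Leg 4: heading=202.5°, groundspeed=98.9 kt
Leg 5: heading=4.4°, groundspeed=89.1 kt

Leg 1: desired track 174.5°; wind correction -4.3° → command heading 170.2°, groundspeed 95.5 kt
Leg 2: desired track 104.1°; wind correction -3.1° → command heading 101.0°, groundspeed 87.1 kt
Leg 3: desired track 80.2°; wind correction -1.4° → command heading 78.8°, groundspeed 85.6 kt
Leg 4: desired track 205.3°; wind correction -2.8° → command heading 202.5°, groundspeed 98.9 kt
Leg 5: desired track 0.3°; wind correction +4.1° → command heading 4.4°, groundspeed 89.1 kt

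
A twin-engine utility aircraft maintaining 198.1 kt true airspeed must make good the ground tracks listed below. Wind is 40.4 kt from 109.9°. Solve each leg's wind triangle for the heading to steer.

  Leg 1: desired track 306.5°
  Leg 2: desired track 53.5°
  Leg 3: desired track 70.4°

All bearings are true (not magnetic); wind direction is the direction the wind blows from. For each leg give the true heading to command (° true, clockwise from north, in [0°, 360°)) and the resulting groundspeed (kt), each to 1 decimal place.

Leg 1: heading=309.8°, groundspeed=236.5 kt
Leg 2: heading=63.3°, groundspeed=172.9 kt
Leg 3: heading=77.9°, groundspeed=165.3 kt

Leg 1: desired track 306.5°; wind correction +3.3° → command heading 309.8°, groundspeed 236.5 kt
Leg 2: desired track 53.5°; wind correction +9.8° → command heading 63.3°, groundspeed 172.9 kt
Leg 3: desired track 70.4°; wind correction +7.5° → command heading 77.9°, groundspeed 165.3 kt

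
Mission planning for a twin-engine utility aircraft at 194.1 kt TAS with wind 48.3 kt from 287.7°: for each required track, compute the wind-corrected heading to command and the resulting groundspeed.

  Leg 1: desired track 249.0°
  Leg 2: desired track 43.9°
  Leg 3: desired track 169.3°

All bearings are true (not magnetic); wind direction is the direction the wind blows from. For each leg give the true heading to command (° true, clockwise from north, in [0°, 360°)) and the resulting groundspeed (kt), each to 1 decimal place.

Leg 1: desired track 249.0°; wind correction +9.0° → command heading 258.0°, groundspeed 154.0 kt
Leg 2: desired track 43.9°; wind correction -12.9° → command heading 31.0°, groundspeed 210.5 kt
Leg 3: desired track 169.3°; wind correction +12.6° → command heading 181.9°, groundspeed 212.4 kt

Leg 1: heading=258.0°, groundspeed=154.0 kt
Leg 2: heading=31.0°, groundspeed=210.5 kt
Leg 3: heading=181.9°, groundspeed=212.4 kt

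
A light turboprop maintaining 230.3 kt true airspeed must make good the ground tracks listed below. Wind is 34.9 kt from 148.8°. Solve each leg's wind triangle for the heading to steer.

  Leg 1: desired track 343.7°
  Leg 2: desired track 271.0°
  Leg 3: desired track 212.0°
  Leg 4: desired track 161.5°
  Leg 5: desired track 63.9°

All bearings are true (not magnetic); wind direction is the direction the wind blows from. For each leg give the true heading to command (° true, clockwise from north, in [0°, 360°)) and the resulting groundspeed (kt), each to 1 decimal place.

Leg 1: heading=345.9°, groundspeed=263.9 kt
Leg 2: heading=263.6°, groundspeed=247.0 kt
Leg 3: heading=204.2°, groundspeed=212.4 kt
Leg 4: heading=159.6°, groundspeed=196.1 kt
Leg 5: heading=72.6°, groundspeed=224.6 kt

Leg 1: desired track 343.7°; wind correction +2.2° → command heading 345.9°, groundspeed 263.9 kt
Leg 2: desired track 271.0°; wind correction -7.4° → command heading 263.6°, groundspeed 247.0 kt
Leg 3: desired track 212.0°; wind correction -7.8° → command heading 204.2°, groundspeed 212.4 kt
Leg 4: desired track 161.5°; wind correction -1.9° → command heading 159.6°, groundspeed 196.1 kt
Leg 5: desired track 63.9°; wind correction +8.7° → command heading 72.6°, groundspeed 224.6 kt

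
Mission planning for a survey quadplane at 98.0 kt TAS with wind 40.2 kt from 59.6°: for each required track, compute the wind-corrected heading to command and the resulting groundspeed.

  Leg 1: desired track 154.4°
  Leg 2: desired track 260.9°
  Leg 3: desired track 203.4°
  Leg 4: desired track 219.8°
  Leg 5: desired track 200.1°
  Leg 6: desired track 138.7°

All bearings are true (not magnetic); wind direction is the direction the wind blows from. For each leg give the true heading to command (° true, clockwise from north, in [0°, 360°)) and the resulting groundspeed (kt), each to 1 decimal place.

Leg 1: desired track 154.4°; wind correction -24.1° → command heading 130.3°, groundspeed 92.8 kt
Leg 2: desired track 260.9°; wind correction +8.6° → command heading 269.5°, groundspeed 134.4 kt
Leg 3: desired track 203.4°; wind correction -14.0° → command heading 189.4°, groundspeed 127.5 kt
Leg 4: desired track 219.8°; wind correction -8.0° → command heading 211.8°, groundspeed 134.9 kt
Leg 5: desired track 200.1°; wind correction -15.1° → command heading 185.0°, groundspeed 125.6 kt
Leg 6: desired track 138.7°; wind correction -23.8° → command heading 114.9°, groundspeed 82.1 kt

Leg 1: heading=130.3°, groundspeed=92.8 kt
Leg 2: heading=269.5°, groundspeed=134.4 kt
Leg 3: heading=189.4°, groundspeed=127.5 kt
Leg 4: heading=211.8°, groundspeed=134.9 kt
Leg 5: heading=185.0°, groundspeed=125.6 kt
Leg 6: heading=114.9°, groundspeed=82.1 kt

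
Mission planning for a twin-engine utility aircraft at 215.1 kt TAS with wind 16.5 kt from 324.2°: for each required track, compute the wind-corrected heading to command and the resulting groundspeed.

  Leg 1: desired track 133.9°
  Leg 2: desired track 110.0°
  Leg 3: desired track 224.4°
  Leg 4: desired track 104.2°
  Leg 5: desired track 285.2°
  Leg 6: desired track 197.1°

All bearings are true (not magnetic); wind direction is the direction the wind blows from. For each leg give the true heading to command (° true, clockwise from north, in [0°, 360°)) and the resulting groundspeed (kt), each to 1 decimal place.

Leg 1: desired track 133.9°; wind correction -0.8° → command heading 133.1°, groundspeed 231.3 kt
Leg 2: desired track 110.0°; wind correction -2.5° → command heading 107.5°, groundspeed 228.5 kt
Leg 3: desired track 224.4°; wind correction +4.3° → command heading 228.7°, groundspeed 217.3 kt
Leg 4: desired track 104.2°; wind correction -2.8° → command heading 101.4°, groundspeed 227.5 kt
Leg 5: desired track 285.2°; wind correction +2.8° → command heading 288.0°, groundspeed 202.0 kt
Leg 6: desired track 197.1°; wind correction +3.5° → command heading 200.6°, groundspeed 224.6 kt

Leg 1: heading=133.1°, groundspeed=231.3 kt
Leg 2: heading=107.5°, groundspeed=228.5 kt
Leg 3: heading=228.7°, groundspeed=217.3 kt
Leg 4: heading=101.4°, groundspeed=227.5 kt
Leg 5: heading=288.0°, groundspeed=202.0 kt
Leg 6: heading=200.6°, groundspeed=224.6 kt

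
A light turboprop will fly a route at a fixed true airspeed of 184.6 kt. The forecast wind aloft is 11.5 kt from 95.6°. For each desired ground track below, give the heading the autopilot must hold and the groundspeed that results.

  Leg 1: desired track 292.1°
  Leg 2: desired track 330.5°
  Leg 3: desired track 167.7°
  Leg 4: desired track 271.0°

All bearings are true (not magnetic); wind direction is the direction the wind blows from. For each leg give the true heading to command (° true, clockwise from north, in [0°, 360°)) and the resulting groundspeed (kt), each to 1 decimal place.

Leg 1: desired track 292.1°; wind correction +1.0° → command heading 293.1°, groundspeed 195.6 kt
Leg 2: desired track 330.5°; wind correction +2.9° → command heading 333.4°, groundspeed 191.0 kt
Leg 3: desired track 167.7°; wind correction -3.4° → command heading 164.3°, groundspeed 180.7 kt
Leg 4: desired track 271.0°; wind correction -0.3° → command heading 270.7°, groundspeed 196.1 kt

Leg 1: heading=293.1°, groundspeed=195.6 kt
Leg 2: heading=333.4°, groundspeed=191.0 kt
Leg 3: heading=164.3°, groundspeed=180.7 kt
Leg 4: heading=270.7°, groundspeed=196.1 kt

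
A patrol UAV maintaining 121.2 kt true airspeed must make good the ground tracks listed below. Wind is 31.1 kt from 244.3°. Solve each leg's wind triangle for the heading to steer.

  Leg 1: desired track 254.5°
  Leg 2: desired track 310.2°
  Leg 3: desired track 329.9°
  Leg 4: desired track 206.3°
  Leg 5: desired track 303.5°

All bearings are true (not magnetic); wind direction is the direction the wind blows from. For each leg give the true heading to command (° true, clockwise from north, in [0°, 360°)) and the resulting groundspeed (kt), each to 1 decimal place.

Leg 1: heading=251.9°, groundspeed=90.5 kt
Leg 2: heading=296.7°, groundspeed=105.1 kt
Leg 3: heading=315.1°, groundspeed=114.8 kt
Leg 4: heading=215.4°, groundspeed=95.2 kt
Leg 5: heading=290.8°, groundspeed=102.3 kt

Leg 1: desired track 254.5°; wind correction -2.6° → command heading 251.9°, groundspeed 90.5 kt
Leg 2: desired track 310.2°; wind correction -13.5° → command heading 296.7°, groundspeed 105.1 kt
Leg 3: desired track 329.9°; wind correction -14.8° → command heading 315.1°, groundspeed 114.8 kt
Leg 4: desired track 206.3°; wind correction +9.1° → command heading 215.4°, groundspeed 95.2 kt
Leg 5: desired track 303.5°; wind correction -12.7° → command heading 290.8°, groundspeed 102.3 kt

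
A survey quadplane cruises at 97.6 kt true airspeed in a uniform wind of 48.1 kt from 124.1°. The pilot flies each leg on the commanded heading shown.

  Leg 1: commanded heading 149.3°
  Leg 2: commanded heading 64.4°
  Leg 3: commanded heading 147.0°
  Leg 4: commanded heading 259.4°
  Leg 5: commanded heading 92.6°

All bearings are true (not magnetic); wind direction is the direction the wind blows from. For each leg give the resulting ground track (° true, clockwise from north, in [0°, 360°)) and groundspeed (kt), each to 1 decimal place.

Leg 1: heading 149.3°; drift +20.7° → track 170.0°, groundspeed 57.8 kt
Leg 2: heading 64.4°; drift -29.5° → track 34.9°, groundspeed 84.3 kt
Leg 3: heading 147.0°; drift +19.4° → track 166.4°, groundspeed 56.5 kt
Leg 4: heading 259.4°; drift +14.4° → track 273.8°, groundspeed 136.1 kt
Leg 5: heading 92.6°; drift -23.9° → track 68.7°, groundspeed 61.9 kt

Leg 1: track=170.0°, groundspeed=57.8 kt
Leg 2: track=34.9°, groundspeed=84.3 kt
Leg 3: track=166.4°, groundspeed=56.5 kt
Leg 4: track=273.8°, groundspeed=136.1 kt
Leg 5: track=68.7°, groundspeed=61.9 kt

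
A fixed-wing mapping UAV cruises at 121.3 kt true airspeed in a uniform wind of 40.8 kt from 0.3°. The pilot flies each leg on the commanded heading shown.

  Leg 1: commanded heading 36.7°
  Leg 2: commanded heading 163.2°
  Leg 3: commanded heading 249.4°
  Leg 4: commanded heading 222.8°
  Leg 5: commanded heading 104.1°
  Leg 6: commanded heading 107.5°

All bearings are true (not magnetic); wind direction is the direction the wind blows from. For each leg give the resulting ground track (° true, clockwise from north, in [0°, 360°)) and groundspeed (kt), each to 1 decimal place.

Leg 1: track=52.0°, groundspeed=91.7 kt
Leg 2: track=167.5°, groundspeed=160.7 kt
Leg 3: track=233.7°, groundspeed=141.1 kt
Leg 4: track=212.5°, groundspeed=153.9 kt
Leg 5: track=120.9°, groundspeed=136.9 kt
Leg 6: track=123.8°, groundspeed=138.9 kt

Leg 1: heading 36.7°; drift +15.3° → track 52.0°, groundspeed 91.7 kt
Leg 2: heading 163.2°; drift +4.3° → track 167.5°, groundspeed 160.7 kt
Leg 3: heading 249.4°; drift -15.7° → track 233.7°, groundspeed 141.1 kt
Leg 4: heading 222.8°; drift -10.3° → track 212.5°, groundspeed 153.9 kt
Leg 5: heading 104.1°; drift +16.8° → track 120.9°, groundspeed 136.9 kt
Leg 6: heading 107.5°; drift +16.3° → track 123.8°, groundspeed 138.9 kt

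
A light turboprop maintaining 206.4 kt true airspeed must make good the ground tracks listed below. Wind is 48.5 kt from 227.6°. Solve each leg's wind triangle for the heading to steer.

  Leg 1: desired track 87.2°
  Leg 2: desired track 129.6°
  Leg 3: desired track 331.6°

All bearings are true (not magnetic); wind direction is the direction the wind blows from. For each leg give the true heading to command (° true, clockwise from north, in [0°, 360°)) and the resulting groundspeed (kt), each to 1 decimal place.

Leg 1: desired track 87.2°; wind correction +8.6° → command heading 95.8°, groundspeed 241.4 kt
Leg 2: desired track 129.6°; wind correction +13.5° → command heading 143.1°, groundspeed 207.5 kt
Leg 3: desired track 331.6°; wind correction -13.2° → command heading 318.4°, groundspeed 212.7 kt

Leg 1: heading=95.8°, groundspeed=241.4 kt
Leg 2: heading=143.1°, groundspeed=207.5 kt
Leg 3: heading=318.4°, groundspeed=212.7 kt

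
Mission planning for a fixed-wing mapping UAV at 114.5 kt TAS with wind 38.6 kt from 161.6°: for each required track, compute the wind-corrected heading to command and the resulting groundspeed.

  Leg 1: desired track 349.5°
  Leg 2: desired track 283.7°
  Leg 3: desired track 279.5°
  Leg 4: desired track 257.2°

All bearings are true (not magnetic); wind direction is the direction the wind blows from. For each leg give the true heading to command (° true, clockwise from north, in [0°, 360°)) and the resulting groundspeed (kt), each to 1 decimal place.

Leg 1: desired track 349.5°; wind correction +2.7° → command heading 352.2°, groundspeed 152.6 kt
Leg 2: desired track 283.7°; wind correction -16.6° → command heading 267.1°, groundspeed 130.2 kt
Leg 3: desired track 279.5°; wind correction -17.3° → command heading 262.2°, groundspeed 127.4 kt
Leg 4: desired track 257.2°; wind correction -19.6° → command heading 237.6°, groundspeed 111.6 kt

Leg 1: heading=352.2°, groundspeed=152.6 kt
Leg 2: heading=267.1°, groundspeed=130.2 kt
Leg 3: heading=262.2°, groundspeed=127.4 kt
Leg 4: heading=237.6°, groundspeed=111.6 kt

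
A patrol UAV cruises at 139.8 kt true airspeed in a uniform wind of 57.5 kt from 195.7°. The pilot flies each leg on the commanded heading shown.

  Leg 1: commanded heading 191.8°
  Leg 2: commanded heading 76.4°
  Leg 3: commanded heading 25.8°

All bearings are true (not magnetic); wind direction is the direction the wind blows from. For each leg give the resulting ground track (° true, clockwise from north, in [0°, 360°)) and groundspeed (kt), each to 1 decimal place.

Leg 1: heading 191.8°; drift -2.7° → track 189.1°, groundspeed 82.5 kt
Leg 2: heading 76.4°; drift -16.6° → track 59.8°, groundspeed 175.3 kt
Leg 3: heading 25.8°; drift -2.9° → track 22.9°, groundspeed 196.7 kt

Leg 1: track=189.1°, groundspeed=82.5 kt
Leg 2: track=59.8°, groundspeed=175.3 kt
Leg 3: track=22.9°, groundspeed=196.7 kt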